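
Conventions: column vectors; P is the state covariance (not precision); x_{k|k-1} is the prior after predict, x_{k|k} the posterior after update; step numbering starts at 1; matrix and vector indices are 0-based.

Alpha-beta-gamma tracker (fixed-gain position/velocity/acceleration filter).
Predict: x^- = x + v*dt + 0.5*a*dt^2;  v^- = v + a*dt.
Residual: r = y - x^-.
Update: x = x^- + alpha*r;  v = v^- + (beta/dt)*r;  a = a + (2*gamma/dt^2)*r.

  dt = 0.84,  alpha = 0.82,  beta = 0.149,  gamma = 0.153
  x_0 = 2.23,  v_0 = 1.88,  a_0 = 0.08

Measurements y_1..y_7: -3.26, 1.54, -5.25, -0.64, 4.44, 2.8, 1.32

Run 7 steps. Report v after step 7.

v_post = 4.4247

step 1: x_pred=3.8374  r=-7.0974  x^+=-1.9825  v^+=0.6883  a^+=-2.9980
step 2: x_pred=-2.4620  r=4.0020  x^+=0.8196  v^+=-1.1202  a^+=-1.2624
step 3: x_pred=-0.5667  r=-4.6833  x^+=-4.4070  v^+=-3.0113  a^+=-3.2934
step 4: x_pred=-8.0984  r=7.4584  x^+=-1.9825  v^+=-4.4548  a^+=-0.0589
step 5: x_pred=-5.7453  r=10.1853  x^+=2.6066  v^+=-2.6976  a^+=4.3582
step 6: x_pred=1.8782  r=0.9218  x^+=2.6341  v^+=1.1268  a^+=4.7579
step 7: x_pred=5.2592  r=-3.9392  x^+=2.0291  v^+=4.4247  a^+=3.0496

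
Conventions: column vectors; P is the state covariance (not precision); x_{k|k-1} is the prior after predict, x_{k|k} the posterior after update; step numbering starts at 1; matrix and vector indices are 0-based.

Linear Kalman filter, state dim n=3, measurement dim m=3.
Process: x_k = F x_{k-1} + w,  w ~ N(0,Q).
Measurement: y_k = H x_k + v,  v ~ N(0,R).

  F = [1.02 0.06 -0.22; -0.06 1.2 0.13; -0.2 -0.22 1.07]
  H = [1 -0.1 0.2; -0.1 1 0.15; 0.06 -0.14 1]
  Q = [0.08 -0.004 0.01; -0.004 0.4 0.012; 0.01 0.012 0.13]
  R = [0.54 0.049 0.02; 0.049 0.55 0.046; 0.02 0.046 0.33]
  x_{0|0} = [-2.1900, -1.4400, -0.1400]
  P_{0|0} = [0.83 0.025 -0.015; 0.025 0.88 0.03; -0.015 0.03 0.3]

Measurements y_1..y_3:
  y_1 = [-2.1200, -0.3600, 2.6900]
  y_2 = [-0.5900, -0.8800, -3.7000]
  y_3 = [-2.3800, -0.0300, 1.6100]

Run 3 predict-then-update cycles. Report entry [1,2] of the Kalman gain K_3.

K[1,2] = -0.1895

step 1: x^-=[-2.2894, -1.6148, 0.6050]  P^-=[0.9702 0.0206 -0.2611; 0.0206 1.6813 -0.1353; -0.2611 -0.1353 0.5438]  S=[1.4456 -0.2380 -0.0394; -0.2380 2.2163 -0.2208; -0.0394 -0.2208 0.9164]  K=[0.6274 -0.0046 -0.1987; -0.0077 0.7249 -0.2288; -0.0730 0.0398 0.6034]  nu=[-0.1131, 0.9351, 1.9963]  x^+=[-2.7612, -1.3929, 1.8550]  P^+=[0.3541 0.0643 -0.0655; 0.0643 0.3929 0.0088; -0.0655 0.0088 0.2047]
step 2: x^-=[-3.3081, -1.2646, 2.8435]  P^-=[0.4968 0.0635 -0.2041; 0.0635 0.9650 -0.0566; -0.2041 -0.0566 0.4270]  S=[0.9714 -0.0573 -0.0599; -0.0573 1.5060 -0.0602; -0.0599 -0.0602 0.7680]  K=[0.4501 -0.0022 -0.2036; -0.0212 0.6222 -0.1976; -0.0805 0.0373 0.5470]  nu=[2.0229, -0.3727, -6.5221]  x^+=[-1.0685, -0.2508, -0.9009]  P^+=[0.2570 0.0473 -0.0671; 0.0473 0.3357 0.0072; -0.0671 0.0072 0.1857]
step 3: x^-=[-0.9068, -0.3540, -0.6950]  P^-=[0.3933 0.0452 -0.1771; 0.0452 0.8840 -0.0434; -0.1771 -0.0434 0.3986]  S=[0.8800 -0.0522 -0.0446; -0.0522 1.4302 -0.0433; -0.0446 -0.0433 0.7375]  K=[0.3914 -0.0061 -0.1934; -0.0328 0.6035 -0.1895; -0.0766 0.0372 0.5319]  nu=[-1.3696, 0.3376, 2.3099]  x^+=[-1.8918, -0.5431, 0.6510]  P^+=[0.2240 0.0390 -0.0643; 0.0390 0.3243 0.0076; -0.0643 0.0076 0.1806]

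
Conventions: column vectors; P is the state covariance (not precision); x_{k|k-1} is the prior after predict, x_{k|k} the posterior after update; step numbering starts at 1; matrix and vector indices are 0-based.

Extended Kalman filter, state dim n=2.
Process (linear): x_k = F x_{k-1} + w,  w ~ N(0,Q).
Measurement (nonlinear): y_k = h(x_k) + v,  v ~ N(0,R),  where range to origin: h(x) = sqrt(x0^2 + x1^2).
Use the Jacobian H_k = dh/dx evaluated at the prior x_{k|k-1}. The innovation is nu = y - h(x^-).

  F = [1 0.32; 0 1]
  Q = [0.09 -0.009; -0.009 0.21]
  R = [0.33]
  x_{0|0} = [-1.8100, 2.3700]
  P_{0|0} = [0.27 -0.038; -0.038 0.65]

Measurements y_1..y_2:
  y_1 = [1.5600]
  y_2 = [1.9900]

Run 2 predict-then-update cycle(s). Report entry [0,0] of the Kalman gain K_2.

K[0,0] = 0.0903

step 1: x^-=[-1.0516, 2.3700]  P^-=[0.4022 0.1610; 0.1610 0.8600]  H_jac=[-0.4056 0.9141]  S=[0.9953]  K=[-0.0161; 0.7242]  nu=[-1.0328]  x^+=[-1.0350, 1.6220]  P^+=[0.4020 0.1726; 0.1726 0.3380]
step 2: x^-=[-0.5160, 1.6220]  P^-=[0.6370 0.2717; 0.2717 0.5480]  H_jac=[-0.3031 0.9529]  S=[0.7292]  K=[0.0903; 0.6032]  nu=[0.2879]  x^+=[-0.4900, 1.7957]  P^+=[0.6311 0.2320; 0.2320 0.2827]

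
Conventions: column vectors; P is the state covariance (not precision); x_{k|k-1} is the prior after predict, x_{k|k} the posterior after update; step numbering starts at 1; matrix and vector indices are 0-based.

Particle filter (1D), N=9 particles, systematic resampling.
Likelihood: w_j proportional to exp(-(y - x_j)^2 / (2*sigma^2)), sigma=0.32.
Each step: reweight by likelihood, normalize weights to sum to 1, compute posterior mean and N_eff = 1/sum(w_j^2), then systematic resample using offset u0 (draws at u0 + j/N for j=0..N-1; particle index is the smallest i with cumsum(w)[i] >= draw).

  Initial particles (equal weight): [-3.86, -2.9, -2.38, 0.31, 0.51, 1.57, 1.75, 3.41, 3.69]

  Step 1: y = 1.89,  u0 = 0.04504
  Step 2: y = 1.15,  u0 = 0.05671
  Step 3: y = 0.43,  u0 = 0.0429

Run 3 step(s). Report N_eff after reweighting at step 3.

N_eff = 6.6662

step 1: w=[0.0000, 0.0000, 0.0000, 0.0000, 0.0001, 0.4003, 0.5997, 0.0000, 0.0000]  mean=1.6779  Neff=1.9238  idx=[5, 5, 5, 5, 6, 6, 6, 6, 6]
step 2: w=[0.1656, 0.1656, 0.1656, 0.1656, 0.0675, 0.0675, 0.0675, 0.0675, 0.0675]  mean=1.6308  Neff=7.5495  idx=[0, 1, 1, 2, 3, 3, 4, 6, 8]
step 3: w=[0.1576, 0.1576, 0.1576, 0.1576, 0.1576, 0.1576, 0.0181, 0.0181, 0.0181]  mean=1.5798  Neff=6.6662  idx=[0, 0, 1, 2, 3, 3, 4, 5, 5]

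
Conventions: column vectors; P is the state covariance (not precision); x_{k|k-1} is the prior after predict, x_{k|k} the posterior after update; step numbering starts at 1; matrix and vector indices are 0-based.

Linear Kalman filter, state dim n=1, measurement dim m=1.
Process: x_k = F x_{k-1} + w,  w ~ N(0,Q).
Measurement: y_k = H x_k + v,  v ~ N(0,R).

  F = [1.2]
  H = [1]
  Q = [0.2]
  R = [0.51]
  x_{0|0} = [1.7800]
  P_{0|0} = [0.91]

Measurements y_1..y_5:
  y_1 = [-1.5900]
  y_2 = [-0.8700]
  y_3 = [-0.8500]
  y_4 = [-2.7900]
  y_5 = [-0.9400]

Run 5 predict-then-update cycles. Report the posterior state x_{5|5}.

step 1: x^-=[2.1360]  P^-=[1.5104]  S=[2.0204]  K=[0.7476]  nu=[-3.7260]  x^+=[-0.6495]  P^+=[0.3813]
step 2: x^-=[-0.7794]  P^-=[0.7490]  S=[1.2590]  K=[0.5949]  nu=[-0.0906]  x^+=[-0.8333]  P^+=[0.3034]
step 3: x^-=[-0.9999]  P^-=[0.6369]  S=[1.1469]  K=[0.5553]  nu=[0.1499]  x^+=[-0.9167]  P^+=[0.2832]
step 4: x^-=[-1.1000]  P^-=[0.6078]  S=[1.1178]  K=[0.5438]  nu=[-1.6900]  x^+=[-2.0190]  P^+=[0.2773]
step 5: x^-=[-2.4227]  P^-=[0.5993]  S=[1.1093]  K=[0.5403]  nu=[1.4827]  x^+=[-1.6217]  P^+=[0.2755]

x_post = [-1.6217]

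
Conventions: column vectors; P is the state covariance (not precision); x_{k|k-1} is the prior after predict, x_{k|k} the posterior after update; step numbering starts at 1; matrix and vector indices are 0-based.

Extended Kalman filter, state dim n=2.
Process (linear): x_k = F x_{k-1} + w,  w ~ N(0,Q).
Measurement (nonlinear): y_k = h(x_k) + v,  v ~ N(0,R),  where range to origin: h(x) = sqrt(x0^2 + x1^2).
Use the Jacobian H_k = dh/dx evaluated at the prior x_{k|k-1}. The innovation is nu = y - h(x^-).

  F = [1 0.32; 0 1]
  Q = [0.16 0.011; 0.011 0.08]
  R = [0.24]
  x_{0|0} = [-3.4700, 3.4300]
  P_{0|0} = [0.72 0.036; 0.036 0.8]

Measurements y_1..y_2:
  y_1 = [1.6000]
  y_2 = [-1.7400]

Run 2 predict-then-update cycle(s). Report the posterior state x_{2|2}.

x_post = [-0.8436, -0.2086]

step 1: x^-=[-2.3724, 3.4300]  P^-=[0.9850 0.3030; 0.3030 0.8800]  H_jac=[-0.5689 0.8224]  S=[0.8704]  K=[-0.3574; 0.6334]  nu=[-2.5705]  x^+=[-1.4537, 1.8017]  P^+=[0.8738 0.5001; 0.5001 0.5307]
step 2: x^-=[-0.8772, 1.8017]  P^-=[1.4082 0.6809; 0.6809 0.6107]  H_jac=[-0.4377 0.8991]  S=[0.4676]  K=[-0.0090; 0.5369]  nu=[-3.7439]  x^+=[-0.8436, -0.2086]  P^+=[1.4081 0.6831; 0.6831 0.4759]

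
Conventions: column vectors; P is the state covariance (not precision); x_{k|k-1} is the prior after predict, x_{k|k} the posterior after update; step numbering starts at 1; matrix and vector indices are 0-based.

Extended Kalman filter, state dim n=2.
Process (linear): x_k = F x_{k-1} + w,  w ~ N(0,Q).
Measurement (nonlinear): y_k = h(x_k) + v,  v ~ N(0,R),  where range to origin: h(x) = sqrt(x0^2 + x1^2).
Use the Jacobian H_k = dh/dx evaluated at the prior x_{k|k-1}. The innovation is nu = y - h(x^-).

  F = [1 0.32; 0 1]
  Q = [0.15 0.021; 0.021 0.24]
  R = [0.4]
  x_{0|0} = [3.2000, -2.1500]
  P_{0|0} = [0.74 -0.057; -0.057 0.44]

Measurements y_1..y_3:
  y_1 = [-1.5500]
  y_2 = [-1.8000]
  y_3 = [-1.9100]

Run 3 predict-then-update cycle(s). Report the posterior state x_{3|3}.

x_post = [-0.5147, -0.3437]

step 1: x^-=[2.5120, -2.1500]  P^-=[0.8986 0.1048; 0.1048 0.6800]  H_jac=[0.7597 -0.6502]  S=[1.1026]  K=[0.5573; -0.3288]  nu=[-4.8565]  x^+=[-0.1947, -0.5532]  P^+=[0.5561 0.3069; 0.3069 0.5608]
step 2: x^-=[-0.3717, -0.5532]  P^-=[0.9599 0.5073; 0.5073 0.8008]  H_jac=[-0.5577 -0.8300]  S=[1.7200]  K=[-0.5561; -0.5509]  nu=[-2.4664]  x^+=[0.9998, 0.8057]  P^+=[0.4280 -0.0196; -0.0196 0.2787]
step 3: x^-=[1.2577, 0.8057]  P^-=[0.5940 0.0905; 0.0905 0.5187]  H_jac=[0.8420 0.5394]  S=[1.0544]  K=[0.5207; 0.3377]  nu=[-3.4036]  x^+=[-0.5147, -0.3437]  P^+=[0.3081 -0.0949; -0.0949 0.3985]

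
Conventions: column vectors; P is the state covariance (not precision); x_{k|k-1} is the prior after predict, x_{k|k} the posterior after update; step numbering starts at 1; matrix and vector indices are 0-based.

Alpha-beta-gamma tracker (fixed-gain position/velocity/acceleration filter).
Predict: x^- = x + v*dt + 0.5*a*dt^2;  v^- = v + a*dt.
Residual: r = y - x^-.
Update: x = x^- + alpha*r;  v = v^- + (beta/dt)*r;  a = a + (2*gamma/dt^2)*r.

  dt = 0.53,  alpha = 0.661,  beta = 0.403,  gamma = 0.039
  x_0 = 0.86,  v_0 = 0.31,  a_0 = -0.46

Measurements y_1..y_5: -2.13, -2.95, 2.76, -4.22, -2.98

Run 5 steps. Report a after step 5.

a_post = -0.6662

step 1: x_pred=0.9597  r=-3.0897  x^+=-1.0826  v^+=-2.2831  a^+=-1.3179
step 2: x_pred=-2.4778  r=-0.4722  x^+=-2.7899  v^+=-3.3407  a^+=-1.4491
step 3: x_pred=-4.7640  r=7.5240  x^+=0.2094  v^+=1.6124  a^+=0.6402
step 4: x_pred=1.1538  r=-5.3738  x^+=-2.3983  v^+=-2.1345  a^+=-0.8520
step 5: x_pred=-3.6492  r=0.6692  x^+=-3.2069  v^+=-2.0772  a^+=-0.6662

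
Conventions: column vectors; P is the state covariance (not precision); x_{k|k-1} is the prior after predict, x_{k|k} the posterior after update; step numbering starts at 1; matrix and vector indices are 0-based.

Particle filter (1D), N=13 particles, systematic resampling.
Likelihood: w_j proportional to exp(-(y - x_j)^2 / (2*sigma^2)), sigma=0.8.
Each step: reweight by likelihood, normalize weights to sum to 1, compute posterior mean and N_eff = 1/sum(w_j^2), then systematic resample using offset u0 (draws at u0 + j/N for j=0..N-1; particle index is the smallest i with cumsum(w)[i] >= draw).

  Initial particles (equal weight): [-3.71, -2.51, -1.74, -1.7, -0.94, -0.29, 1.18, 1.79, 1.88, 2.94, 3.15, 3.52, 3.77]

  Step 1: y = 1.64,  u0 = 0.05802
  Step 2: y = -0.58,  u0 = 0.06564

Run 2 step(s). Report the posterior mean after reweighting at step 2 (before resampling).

step 1: w=[0.0000, 0.0000, 0.0000, 0.0000, 0.0016, 0.0161, 0.2512, 0.2912, 0.2833, 0.0791, 0.0499, 0.0187, 0.0086]  mean=1.8322  Neff=4.2080  idx=[6, 6, 6, 7, 7, 7, 7, 8, 8, 8, 8, 9, 11]
step 2: w=[0.2527, 0.2527, 0.2527, 0.0353, 0.0353, 0.0353, 0.0353, 0.0251, 0.0251, 0.0251, 0.0251, 0.0002, 0.0000]  mean=1.3368  Neff=5.0235  idx=[0, 0, 0, 1, 1, 1, 2, 2, 2, 2, 5, 7, 10]

post_mean = 1.3368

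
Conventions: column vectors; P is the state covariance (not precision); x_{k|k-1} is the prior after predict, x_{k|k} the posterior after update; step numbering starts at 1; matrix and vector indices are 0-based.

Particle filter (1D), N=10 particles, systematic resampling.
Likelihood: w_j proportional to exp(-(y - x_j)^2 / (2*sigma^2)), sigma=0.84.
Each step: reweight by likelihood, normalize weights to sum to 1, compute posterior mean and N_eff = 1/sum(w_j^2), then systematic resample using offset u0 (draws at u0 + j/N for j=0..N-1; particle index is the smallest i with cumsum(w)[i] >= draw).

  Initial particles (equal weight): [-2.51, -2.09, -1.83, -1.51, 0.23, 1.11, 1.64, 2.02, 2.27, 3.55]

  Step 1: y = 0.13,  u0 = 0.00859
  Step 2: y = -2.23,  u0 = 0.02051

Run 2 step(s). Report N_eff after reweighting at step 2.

N_eff = 2.0713

step 1: w=[0.0035, 0.0147, 0.0318, 0.0719, 0.4800, 0.2447, 0.0961, 0.0385, 0.0188, 0.0001]  mean=0.4544  Neff=3.2496  idx=[1, 3, 4, 4, 4, 4, 5, 5, 5, 6]
step 2: w=[0.5685, 0.3992, 0.0079, 0.0079, 0.0079, 0.0079, 0.0002, 0.0002, 0.0002, 0.0000]  mean=-1.7829  Neff=2.0713  idx=[0, 0, 0, 0, 0, 0, 1, 1, 1, 1]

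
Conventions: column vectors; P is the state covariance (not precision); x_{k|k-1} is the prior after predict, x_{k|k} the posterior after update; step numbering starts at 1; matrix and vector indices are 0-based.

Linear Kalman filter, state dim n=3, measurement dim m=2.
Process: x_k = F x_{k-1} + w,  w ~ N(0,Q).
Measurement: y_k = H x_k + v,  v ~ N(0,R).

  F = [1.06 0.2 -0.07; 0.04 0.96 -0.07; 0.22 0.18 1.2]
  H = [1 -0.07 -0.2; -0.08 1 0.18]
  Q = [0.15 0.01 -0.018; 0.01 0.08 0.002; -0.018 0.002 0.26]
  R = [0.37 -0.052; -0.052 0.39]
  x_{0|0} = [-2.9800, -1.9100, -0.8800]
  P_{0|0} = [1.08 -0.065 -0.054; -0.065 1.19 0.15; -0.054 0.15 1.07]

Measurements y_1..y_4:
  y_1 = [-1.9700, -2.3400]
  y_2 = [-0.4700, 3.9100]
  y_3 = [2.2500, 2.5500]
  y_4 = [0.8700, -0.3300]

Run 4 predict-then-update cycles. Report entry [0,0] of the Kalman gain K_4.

K[0,0] = 0.3995

step 1: x^-=[-3.4792, -1.8912, -2.0554]  P^-=[1.3926 0.2148 0.1378; 0.2148 1.1588 0.2822; 0.1378 0.2822 1.9228]  S=[1.7679 -0.1307; -0.1307 1.6833]  K=[0.7737 0.1363; 0.0966 0.7159; -0.1243 0.3571]  nu=[0.9657, -0.3572]  x^+=[-2.7807, -2.0536, -2.3030]  P^+=[0.3306 -0.0074 0.2599; -0.0074 0.2977 -0.1340; 0.2599 -0.1340 1.6692]
step 2: x^-=[-3.1970, -1.9214, -3.7450]  P^-=[0.5036 0.0726 0.2240; 0.0726 0.3790 -0.2296; 0.2240 -0.2296 2.7681]  S=[0.8800 -0.0527; -0.0527 0.7612]  K=[0.5235 0.1317; 0.1312 0.4451; -0.3380 0.3059]  nu=[1.8435, 6.2498]  x^+=[-1.4089, 1.1023, -2.4561]  P^+=[0.2565 -0.0193 0.3551; -0.0193 0.2192 -0.3001; 0.3551 -0.3001 2.5854]
step 3: x^-=[-1.1011, 1.1737, -3.0588]  P^-=[0.4072 0.0529 0.2060; 0.0529 0.3320 -0.5096; 0.2060 -0.5096 4.0589]  S=[0.8371 -0.0520; -0.0520 0.6583]  K=[0.4404 0.1220; 0.1804 0.3728; -0.6650 0.2582]  nu=[2.8215, 1.8388]  x^+=[0.3658, 2.3681, -4.4603]  P^+=[0.2407 -0.0338 0.4321; -0.0338 0.2203 -0.4830; 0.4321 -0.4830 3.6270]
step 4: x^-=[1.1736, 2.6003, -4.8456]  P^-=[0.3820 0.0515 0.1666; 0.0515 0.3610 -0.8061; 0.1666 -0.8061 5.5184]  S=[0.8781 -0.0507; -0.0507 0.6290]  K=[0.3995 0.1131; 0.2340 0.3556; -0.9916 0.1965]  nu=[-1.0907, -1.9642]  x^+=[0.5156, 1.6466, -4.1501]  P^+=[0.2384 -0.0474 0.4988; -0.0474 0.2419 -0.6619; 0.4988 -0.6619 4.6110]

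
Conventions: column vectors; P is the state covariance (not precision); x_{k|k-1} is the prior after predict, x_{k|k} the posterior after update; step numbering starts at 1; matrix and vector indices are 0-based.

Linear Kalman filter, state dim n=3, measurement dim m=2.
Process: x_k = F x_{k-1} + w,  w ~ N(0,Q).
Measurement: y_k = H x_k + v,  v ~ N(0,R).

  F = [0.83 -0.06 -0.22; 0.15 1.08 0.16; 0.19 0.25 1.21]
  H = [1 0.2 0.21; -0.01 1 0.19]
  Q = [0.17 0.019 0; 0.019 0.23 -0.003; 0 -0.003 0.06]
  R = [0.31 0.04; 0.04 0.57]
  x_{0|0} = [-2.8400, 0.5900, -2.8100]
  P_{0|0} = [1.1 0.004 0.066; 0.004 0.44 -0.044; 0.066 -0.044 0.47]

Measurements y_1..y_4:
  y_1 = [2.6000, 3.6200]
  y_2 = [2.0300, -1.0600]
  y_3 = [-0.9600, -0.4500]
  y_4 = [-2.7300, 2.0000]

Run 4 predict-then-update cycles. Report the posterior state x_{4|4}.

x_post = [-1.2450, 0.9054, -0.2223]

step 1: x^-=[-1.7744, -0.2384, -3.7922]  P^-=[0.9265 0.1319 0.1117; 0.1319 0.7693 0.1938; 0.1117 0.1938 0.8194]  S=[1.4193 0.4180; 0.4180 1.4395]  K=[0.7200 -0.1091; 0.0715 0.5383; 0.1705 0.1925]  nu=[5.2184, 4.5612]  x^+=[1.4851, 2.5899, -2.0241]  P^+=[0.2392 -0.0153 -0.0825; -0.0153 0.3127 -0.0168; -0.0825 -0.0168 0.6974]
step 2: x^-=[1.5226, 2.6960, -1.5195]  P^-=[0.4009 -0.0137 -0.2329; -0.0137 0.6033 0.1795; -0.2329 0.1795 1.0596]  S=[0.6935 0.1860; 0.1860 1.2809]  K=[0.5375 -0.1264; 0.0781 0.4864; -0.0452 0.3057]  nu=[0.2873, -3.4521]  x^+=[2.1134, 1.0395, -2.5877]  P^+=[0.2054 -0.0109 -0.1982; -0.0109 0.2819 -0.0089; -0.1982 -0.0089 0.9437]
step 3: x^-=[2.2611, 1.0257, -2.4696]  P^-=[0.4314 -0.0341 -0.4148; -0.0341 0.5715 0.2051; -0.4148 0.2051 1.3692]  S=[0.6540 0.1435; 0.1435 1.2712]  K=[0.5498 -0.1543; 0.0851 0.4709; -0.2183 0.3939]  nu=[-2.9076, -0.9838]  x^+=[0.8142, 0.3149, -2.2225]  P^+=[0.2277 -0.0076 -0.2949; -0.0076 0.2734 -0.0086; -0.2949 -0.0086 1.1654]
step 4: x^-=[1.1458, 0.1066, -2.4558]  P^-=[0.4925 -0.0455 -0.5627; -0.0455 0.5642 0.2270; -0.5627 0.2270 1.6501]  S=[0.6624 0.1189; 0.1189 1.2832]  K=[0.5831 -0.1767; 0.0901 0.4653; -0.3399 0.4571]  nu=[-3.3814, 2.3715]  x^+=[-1.2450, 0.9054, -0.2223]  P^+=[0.2517 -0.0052 -0.3666; -0.0052 0.2710 -0.0117; -0.3666 -0.0117 1.3424]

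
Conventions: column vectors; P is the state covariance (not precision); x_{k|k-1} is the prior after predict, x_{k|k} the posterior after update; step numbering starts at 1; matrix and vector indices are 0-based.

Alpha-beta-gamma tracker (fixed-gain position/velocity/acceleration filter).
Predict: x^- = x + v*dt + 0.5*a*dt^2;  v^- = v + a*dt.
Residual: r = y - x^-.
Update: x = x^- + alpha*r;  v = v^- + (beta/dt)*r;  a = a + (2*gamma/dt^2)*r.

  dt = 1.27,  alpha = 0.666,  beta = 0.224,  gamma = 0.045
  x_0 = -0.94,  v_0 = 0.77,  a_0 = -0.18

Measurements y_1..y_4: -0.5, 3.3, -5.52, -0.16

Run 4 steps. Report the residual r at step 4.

step 1: x_pred=-0.1073  r=-0.3927  x^+=-0.3688  v^+=0.4721  a^+=-0.2019
step 2: x_pred=0.0679  r=3.2321  x^+=2.2205  v^+=0.7858  a^+=-0.0216
step 3: x_pred=3.2010  r=-8.7210  x^+=-2.6072  v^+=-0.7798  a^+=-0.5082
step 4: x_pred=-4.0074  r=3.8474  x^+=-1.4450  v^+=-0.7466  a^+=-0.2935

resid = 3.8474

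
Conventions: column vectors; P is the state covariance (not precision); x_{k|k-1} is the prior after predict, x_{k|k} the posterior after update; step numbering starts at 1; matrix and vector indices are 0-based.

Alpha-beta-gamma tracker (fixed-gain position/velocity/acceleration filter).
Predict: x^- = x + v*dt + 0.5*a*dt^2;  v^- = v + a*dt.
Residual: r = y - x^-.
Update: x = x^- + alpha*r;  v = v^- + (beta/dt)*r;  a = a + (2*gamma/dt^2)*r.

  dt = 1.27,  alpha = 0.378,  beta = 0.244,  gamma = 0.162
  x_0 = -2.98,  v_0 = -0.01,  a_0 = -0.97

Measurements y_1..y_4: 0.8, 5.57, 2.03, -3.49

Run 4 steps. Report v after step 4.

v_post = 2.4857

step 1: x_pred=-3.7750  r=4.5750  x^+=-2.0456  v^+=-0.3629  a^+=-0.0510
step 2: x_pred=-2.5477  r=8.1177  x^+=0.5208  v^+=1.1319  a^+=1.5797
step 3: x_pred=3.2323  r=-1.2023  x^+=2.7778  v^+=2.9072  a^+=1.3382
step 4: x_pred=7.5491  r=-11.0391  x^+=3.3763  v^+=2.4857  a^+=-0.8794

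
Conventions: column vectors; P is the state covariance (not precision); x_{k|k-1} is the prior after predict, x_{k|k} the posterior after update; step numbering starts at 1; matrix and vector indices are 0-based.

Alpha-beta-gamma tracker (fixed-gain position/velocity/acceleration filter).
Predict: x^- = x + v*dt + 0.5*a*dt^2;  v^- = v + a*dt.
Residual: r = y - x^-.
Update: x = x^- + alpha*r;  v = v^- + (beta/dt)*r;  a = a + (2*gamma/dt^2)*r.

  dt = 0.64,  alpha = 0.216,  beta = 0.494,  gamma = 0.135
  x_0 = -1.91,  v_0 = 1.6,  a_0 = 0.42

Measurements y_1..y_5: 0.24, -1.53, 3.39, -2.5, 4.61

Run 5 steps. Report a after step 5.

a_post = -0.3423

step 1: x_pred=-0.8000  r=1.0400  x^+=-0.5753  v^+=2.6715  a^+=1.1055
step 2: x_pred=1.3609  r=-2.8909  x^+=0.7364  v^+=1.1477  a^+=-0.8001
step 3: x_pred=1.3071  r=2.0829  x^+=1.7570  v^+=2.2434  a^+=0.5729
step 4: x_pred=3.3101  r=-5.8101  x^+=2.0551  v^+=-1.8746  a^+=-3.2570
step 5: x_pred=0.1884  r=4.4216  x^+=1.1434  v^+=-0.5461  a^+=-0.3423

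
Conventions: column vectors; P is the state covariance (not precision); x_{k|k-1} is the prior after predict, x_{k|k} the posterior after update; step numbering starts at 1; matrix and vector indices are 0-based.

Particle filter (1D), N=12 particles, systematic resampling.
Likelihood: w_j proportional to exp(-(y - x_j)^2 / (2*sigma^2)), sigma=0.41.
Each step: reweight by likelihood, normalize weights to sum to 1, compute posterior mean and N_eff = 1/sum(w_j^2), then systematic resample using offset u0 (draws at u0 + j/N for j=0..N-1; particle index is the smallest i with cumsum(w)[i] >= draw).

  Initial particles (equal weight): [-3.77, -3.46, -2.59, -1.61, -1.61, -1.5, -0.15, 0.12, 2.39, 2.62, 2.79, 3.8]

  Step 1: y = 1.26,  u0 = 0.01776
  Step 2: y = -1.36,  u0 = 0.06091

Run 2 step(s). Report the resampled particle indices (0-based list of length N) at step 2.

resampled_idx = [0, 0, 0, 0, 0, 0, 0, 1, 2, 3, 4, 5]

step 1: w=[0.0000, 0.0000, 0.0000, 0.0000, 0.0000, 0.0000, 0.0529, 0.4100, 0.4387, 0.0799, 0.0185, 0.0000]  mean=1.3506  Neff=2.7021  idx=[6, 7, 7, 7, 7, 7, 8, 8, 8, 8, 8, 9]
step 2: w=[0.6343, 0.0731, 0.0731, 0.0731, 0.0731, 0.0731, 0.0000, 0.0000, 0.0000, 0.0000, 0.0000, 0.0000]  mean=-0.0513  Neff=2.3303  idx=[0, 0, 0, 0, 0, 0, 0, 1, 2, 3, 4, 5]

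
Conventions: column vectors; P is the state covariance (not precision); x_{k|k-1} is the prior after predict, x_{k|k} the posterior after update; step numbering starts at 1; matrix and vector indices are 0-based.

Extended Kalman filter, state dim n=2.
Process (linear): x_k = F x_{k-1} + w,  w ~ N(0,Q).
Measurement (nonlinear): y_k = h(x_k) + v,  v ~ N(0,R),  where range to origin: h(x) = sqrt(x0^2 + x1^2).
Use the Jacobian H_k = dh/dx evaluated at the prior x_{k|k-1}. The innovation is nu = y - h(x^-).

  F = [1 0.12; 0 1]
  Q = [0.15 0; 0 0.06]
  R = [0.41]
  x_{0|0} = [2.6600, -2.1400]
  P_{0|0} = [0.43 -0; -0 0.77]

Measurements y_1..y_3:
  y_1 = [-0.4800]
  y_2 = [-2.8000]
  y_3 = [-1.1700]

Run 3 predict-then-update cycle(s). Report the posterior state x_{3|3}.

x_post = [0.0560, 0.6081]

step 1: x^-=[2.4032, -2.1400]  P^-=[0.5911 0.0924; 0.0924 0.8300]  H_jac=[0.7468 -0.6650]  S=[1.0150]  K=[0.3744; -0.4758]  nu=[-3.6979]  x^+=[1.0188, -0.3804]  P^+=[0.4488 0.2732; 0.2732 0.6002]
step 2: x^-=[0.9731, -0.3804]  P^-=[0.6730 0.3452; 0.3452 0.6602]  H_jac=[0.9314 -0.3641]  S=[0.8472]  K=[0.5915; 0.0958]  nu=[-3.8448]  x^+=[-1.3013, -0.7489]  P^+=[0.3766 0.2972; 0.2972 0.6524]
step 3: x^-=[-1.3911, -0.7489]  P^-=[0.6073 0.3755; 0.3755 0.7124]  H_jac=[-0.8805 -0.4740]  S=[1.3543]  K=[-0.5262; -0.4935]  nu=[-2.7499]  x^+=[0.0560, 0.6081]  P^+=[0.2322 0.0238; 0.0238 0.3826]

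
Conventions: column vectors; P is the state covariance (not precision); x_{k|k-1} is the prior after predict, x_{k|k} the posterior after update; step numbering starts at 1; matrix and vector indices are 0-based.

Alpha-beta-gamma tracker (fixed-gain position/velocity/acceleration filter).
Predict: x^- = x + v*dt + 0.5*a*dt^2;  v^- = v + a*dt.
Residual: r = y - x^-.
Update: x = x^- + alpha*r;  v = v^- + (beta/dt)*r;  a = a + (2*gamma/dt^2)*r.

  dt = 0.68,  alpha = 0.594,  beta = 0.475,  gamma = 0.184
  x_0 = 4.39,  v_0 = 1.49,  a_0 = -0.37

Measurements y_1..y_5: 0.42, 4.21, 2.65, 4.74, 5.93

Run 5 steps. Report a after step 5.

a_post = 4.1536

step 1: x_pred=5.3177  r=-4.8977  x^+=2.4084  v^+=-2.1828  a^+=-4.2678
step 2: x_pred=-0.0625  r=4.2725  x^+=2.4753  v^+=-2.1004  a^+=-0.8675
step 3: x_pred=0.8465  r=1.8035  x^+=1.9178  v^+=-1.4305  a^+=0.5678
step 4: x_pred=1.0763  r=3.6637  x^+=3.2526  v^+=1.5148  a^+=3.4835
step 5: x_pred=5.0880  r=0.8420  x^+=5.5881  v^+=4.4717  a^+=4.1536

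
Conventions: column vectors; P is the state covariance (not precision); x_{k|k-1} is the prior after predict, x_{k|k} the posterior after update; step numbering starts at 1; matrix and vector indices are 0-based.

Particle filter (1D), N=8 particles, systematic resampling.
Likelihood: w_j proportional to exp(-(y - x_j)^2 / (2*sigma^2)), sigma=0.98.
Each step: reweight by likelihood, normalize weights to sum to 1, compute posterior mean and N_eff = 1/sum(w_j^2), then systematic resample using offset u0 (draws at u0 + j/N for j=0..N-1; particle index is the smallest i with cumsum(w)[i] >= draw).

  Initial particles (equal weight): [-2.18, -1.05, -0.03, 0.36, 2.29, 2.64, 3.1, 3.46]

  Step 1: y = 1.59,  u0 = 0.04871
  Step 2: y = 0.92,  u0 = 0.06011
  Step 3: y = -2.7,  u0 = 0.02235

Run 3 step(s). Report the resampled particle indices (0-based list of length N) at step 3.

step 1: w=[0.0002, 0.0104, 0.1003, 0.1789, 0.3048, 0.2216, 0.1200, 0.0637]  mean=1.9252  Neff=4.9350  idx=[2, 3, 4, 4, 4, 5, 5, 6]
step 2: w=[0.2006, 0.2725, 0.1208, 0.1208, 0.1208, 0.0688, 0.0688, 0.0270]  mean=1.3687  Neff=5.9364  idx=[0, 0, 1, 1, 2, 3, 4, 6]
step 3: w=[0.3809, 0.3809, 0.1190, 0.1190, 0.0000, 0.0000, 0.0000, 0.0000]  mean=0.0631  Neff=3.1393  idx=[0, 0, 0, 1, 1, 1, 2, 3]

resampled_idx = [0, 0, 0, 1, 1, 1, 2, 3]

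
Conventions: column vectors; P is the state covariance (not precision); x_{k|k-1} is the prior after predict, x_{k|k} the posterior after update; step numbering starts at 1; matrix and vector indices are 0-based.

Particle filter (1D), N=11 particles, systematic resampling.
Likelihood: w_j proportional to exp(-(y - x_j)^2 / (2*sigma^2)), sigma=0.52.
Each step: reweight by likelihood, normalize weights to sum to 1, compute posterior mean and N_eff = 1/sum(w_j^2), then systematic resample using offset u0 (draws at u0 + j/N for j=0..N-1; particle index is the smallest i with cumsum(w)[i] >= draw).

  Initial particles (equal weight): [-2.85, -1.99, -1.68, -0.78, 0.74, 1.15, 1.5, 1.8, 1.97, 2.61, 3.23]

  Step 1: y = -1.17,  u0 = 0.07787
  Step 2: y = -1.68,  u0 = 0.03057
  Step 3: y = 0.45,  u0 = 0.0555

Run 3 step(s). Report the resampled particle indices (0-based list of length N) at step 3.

resampled_idx = [9, 9, 9, 9, 9, 10, 10, 10, 10, 10, 10]

step 1: w=[0.0032, 0.1729, 0.3706, 0.4525, 0.0007, 0.0000, 0.0000, 0.0000, 0.0000, 0.0000, 0.0000]  mean=-1.3283  Neff=2.6880  idx=[1, 1, 2, 2, 2, 2, 3, 3, 3, 3, 3]
step 2: w=[0.1233, 0.1233, 0.1472, 0.1472, 0.1472, 0.1472, 0.0329, 0.0329, 0.0329, 0.0329, 0.0329]  mean=-1.6083  Neff=8.1634  idx=[0, 0, 1, 2, 3, 3, 4, 4, 5, 6, 9]
step 3: w=[0.0001, 0.0001, 0.0001, 0.0018, 0.0018, 0.0018, 0.0018, 0.0018, 0.0018, 0.4943, 0.4943]  mean=-0.7904  Neff=2.0466  idx=[9, 9, 9, 9, 9, 10, 10, 10, 10, 10, 10]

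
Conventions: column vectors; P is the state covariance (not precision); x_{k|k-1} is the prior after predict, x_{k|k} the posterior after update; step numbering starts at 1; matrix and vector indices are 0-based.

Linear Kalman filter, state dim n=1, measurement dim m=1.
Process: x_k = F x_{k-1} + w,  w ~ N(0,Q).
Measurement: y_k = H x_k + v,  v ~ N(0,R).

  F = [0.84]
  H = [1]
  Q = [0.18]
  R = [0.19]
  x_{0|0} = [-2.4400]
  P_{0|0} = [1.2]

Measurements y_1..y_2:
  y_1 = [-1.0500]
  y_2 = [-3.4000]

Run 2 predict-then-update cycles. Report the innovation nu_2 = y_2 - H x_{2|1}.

innov = [-2.3869]

step 1: x^-=[-2.0496]  P^-=[1.0267]  S=[1.2167]  K=[0.8438]  nu=[0.9996]  x^+=[-1.2061]  P^+=[0.1603]
step 2: x^-=[-1.0131]  P^-=[0.2931]  S=[0.4831]  K=[0.6067]  nu=[-2.3869]  x^+=[-2.4613]  P^+=[0.1153]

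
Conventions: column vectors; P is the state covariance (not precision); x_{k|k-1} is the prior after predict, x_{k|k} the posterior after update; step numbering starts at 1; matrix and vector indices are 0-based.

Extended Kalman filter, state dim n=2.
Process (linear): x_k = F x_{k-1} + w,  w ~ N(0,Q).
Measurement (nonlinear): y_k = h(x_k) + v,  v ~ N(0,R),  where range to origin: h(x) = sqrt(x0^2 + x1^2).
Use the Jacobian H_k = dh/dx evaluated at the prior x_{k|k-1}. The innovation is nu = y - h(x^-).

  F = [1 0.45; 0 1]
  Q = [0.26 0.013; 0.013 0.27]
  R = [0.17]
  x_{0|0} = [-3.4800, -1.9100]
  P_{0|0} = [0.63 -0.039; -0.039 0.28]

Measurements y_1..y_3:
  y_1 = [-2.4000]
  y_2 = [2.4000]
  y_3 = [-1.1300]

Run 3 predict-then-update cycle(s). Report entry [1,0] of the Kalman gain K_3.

K[1,0] = 0.5763

step 1: x^-=[-4.3395, -1.9100]  P^-=[0.9116 0.1000; 0.1000 0.5500]  H_jac=[-0.9153 -0.4028]  S=[1.0967]  K=[-0.7976; -0.2855]  nu=[-7.1412]  x^+=[1.3560, 0.1288]  P^+=[0.2140 -0.1497; -0.1497 0.4606]
step 2: x^-=[1.4140, 0.1288]  P^-=[0.4326 0.0706; 0.0706 0.7306]  H_jac=[0.9959 0.0907]  S=[0.6178]  K=[0.7077; 0.2210]  nu=[0.9802]  x^+=[2.1076, 0.3455]  P^+=[0.1232 -0.0261; -0.0261 0.7004]
step 3: x^-=[2.2631, 0.3455]  P^-=[0.5016 0.3021; 0.3021 0.9704]  H_jac=[0.9885 0.1509]  S=[0.7724]  K=[0.7010; 0.5763]  nu=[-3.4193]  x^+=[-0.1337, -1.6250]  P^+=[0.1221 -0.0099; -0.0099 0.7139]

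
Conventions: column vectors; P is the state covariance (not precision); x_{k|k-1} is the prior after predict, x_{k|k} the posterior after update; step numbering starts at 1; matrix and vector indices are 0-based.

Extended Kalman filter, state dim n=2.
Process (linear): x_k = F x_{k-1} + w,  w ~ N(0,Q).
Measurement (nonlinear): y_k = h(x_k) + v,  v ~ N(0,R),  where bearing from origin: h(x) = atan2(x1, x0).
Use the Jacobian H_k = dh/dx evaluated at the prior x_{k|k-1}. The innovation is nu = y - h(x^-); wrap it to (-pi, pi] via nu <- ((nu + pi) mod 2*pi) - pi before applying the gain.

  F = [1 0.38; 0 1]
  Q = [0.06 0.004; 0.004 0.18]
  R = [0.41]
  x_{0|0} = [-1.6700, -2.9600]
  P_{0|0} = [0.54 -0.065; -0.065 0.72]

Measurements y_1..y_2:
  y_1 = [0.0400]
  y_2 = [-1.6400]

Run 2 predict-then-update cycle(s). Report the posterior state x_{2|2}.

step 1: x^-=[-2.7948, -2.9600]  P^-=[0.6546 0.2126; 0.2126 0.9000]  H_jac=[0.1786 -0.1686]  S=[0.4437]  K=[0.1827; -0.2565]  nu=[2.3675]  x^+=[-2.3623, -3.5673]  P^+=[0.6398 0.2334; 0.2334 0.8708]
step 2: x^-=[-3.7178, -3.5673]  P^-=[1.0029 0.5683; 0.5683 1.0508]  H_jac=[0.1344 -0.1400]  S=[0.4273]  K=[0.1291; -0.1657]  nu=[0.7369]  x^+=[-3.6227, -3.6894]  P^+=[0.9958 0.5774; 0.5774 1.0391]

x_post = [-3.6227, -3.6894]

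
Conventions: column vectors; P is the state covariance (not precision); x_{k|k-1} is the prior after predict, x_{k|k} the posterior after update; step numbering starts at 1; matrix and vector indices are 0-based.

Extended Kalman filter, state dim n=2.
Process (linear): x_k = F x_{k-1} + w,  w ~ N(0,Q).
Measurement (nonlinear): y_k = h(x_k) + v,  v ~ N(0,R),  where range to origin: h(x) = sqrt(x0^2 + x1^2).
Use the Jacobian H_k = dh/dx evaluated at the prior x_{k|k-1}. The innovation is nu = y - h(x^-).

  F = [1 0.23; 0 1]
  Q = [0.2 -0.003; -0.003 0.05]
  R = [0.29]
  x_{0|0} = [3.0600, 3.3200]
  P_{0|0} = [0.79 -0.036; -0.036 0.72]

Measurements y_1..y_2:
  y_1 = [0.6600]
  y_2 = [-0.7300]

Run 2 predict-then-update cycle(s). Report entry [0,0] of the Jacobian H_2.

H_jac[0,0] = 0.7037

step 1: x^-=[3.8236, 3.3200]  P^-=[1.0115 0.1266; 0.1266 0.7700]  H_jac=[0.7551 0.6556]  S=[1.3231]  K=[0.6400; 0.4538]  nu=[-4.4038]  x^+=[1.0050, 1.3215]  P^+=[0.4696 -0.2577; -0.2577 0.4975]
step 2: x^-=[1.3090, 1.3215]  P^-=[0.5773 -0.1463; -0.1463 0.5475]  H_jac=[0.7037 0.7105]  S=[0.7060]  K=[0.4283; 0.4052]  nu=[-2.5900]  x^+=[0.1997, 0.2721]  P^+=[0.4478 -0.2688; -0.2688 0.4316]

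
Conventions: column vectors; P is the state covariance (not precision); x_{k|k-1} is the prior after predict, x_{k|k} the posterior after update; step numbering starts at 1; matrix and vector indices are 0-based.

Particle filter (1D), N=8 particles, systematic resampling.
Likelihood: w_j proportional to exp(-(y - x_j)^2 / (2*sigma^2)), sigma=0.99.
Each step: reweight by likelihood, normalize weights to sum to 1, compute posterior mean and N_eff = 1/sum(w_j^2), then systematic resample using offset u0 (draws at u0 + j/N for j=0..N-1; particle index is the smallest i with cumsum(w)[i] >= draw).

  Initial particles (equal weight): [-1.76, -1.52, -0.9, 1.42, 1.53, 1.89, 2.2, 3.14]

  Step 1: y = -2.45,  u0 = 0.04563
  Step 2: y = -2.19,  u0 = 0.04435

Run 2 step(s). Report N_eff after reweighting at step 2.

N_eff = 7.7232

step 1: w=[0.4555, 0.3735, 0.1705, 0.0003, 0.0002, 0.0000, 0.0000, 0.0000]  mean=-1.5221  Neff=2.6592  idx=[0, 0, 0, 0, 1, 1, 1, 2]
step 2: w=[0.1410, 0.1410, 0.1410, 0.1410, 0.1232, 0.1232, 0.1232, 0.0663]  mean=-1.6143  Neff=7.7232  idx=[0, 1, 2, 2, 3, 4, 5, 6]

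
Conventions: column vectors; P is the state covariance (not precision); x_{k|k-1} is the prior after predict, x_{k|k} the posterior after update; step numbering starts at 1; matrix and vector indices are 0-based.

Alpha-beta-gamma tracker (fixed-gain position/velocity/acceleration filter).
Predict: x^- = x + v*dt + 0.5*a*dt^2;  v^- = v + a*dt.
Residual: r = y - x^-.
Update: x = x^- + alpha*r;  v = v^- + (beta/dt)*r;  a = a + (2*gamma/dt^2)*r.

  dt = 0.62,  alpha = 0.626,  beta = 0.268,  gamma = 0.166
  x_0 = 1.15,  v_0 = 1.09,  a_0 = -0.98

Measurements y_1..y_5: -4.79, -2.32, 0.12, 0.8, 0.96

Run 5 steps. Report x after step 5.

step 1: x_pred=1.6374  r=-6.4274  x^+=-2.3861  v^+=-2.2959  a^+=-6.5313
step 2: x_pred=-5.0649  r=2.7449  x^+=-3.3466  v^+=-5.1588  a^+=-4.1605
step 3: x_pred=-7.3447  r=7.4647  x^+=-2.6718  v^+=-4.5117  a^+=2.2866
step 4: x_pred=-5.0295  r=5.8295  x^+=-1.3802  v^+=-0.5741  a^+=7.3215
step 5: x_pred=-0.3290  r=1.2890  x^+=0.4779  v^+=4.5224  a^+=8.4348

x_post = 0.4779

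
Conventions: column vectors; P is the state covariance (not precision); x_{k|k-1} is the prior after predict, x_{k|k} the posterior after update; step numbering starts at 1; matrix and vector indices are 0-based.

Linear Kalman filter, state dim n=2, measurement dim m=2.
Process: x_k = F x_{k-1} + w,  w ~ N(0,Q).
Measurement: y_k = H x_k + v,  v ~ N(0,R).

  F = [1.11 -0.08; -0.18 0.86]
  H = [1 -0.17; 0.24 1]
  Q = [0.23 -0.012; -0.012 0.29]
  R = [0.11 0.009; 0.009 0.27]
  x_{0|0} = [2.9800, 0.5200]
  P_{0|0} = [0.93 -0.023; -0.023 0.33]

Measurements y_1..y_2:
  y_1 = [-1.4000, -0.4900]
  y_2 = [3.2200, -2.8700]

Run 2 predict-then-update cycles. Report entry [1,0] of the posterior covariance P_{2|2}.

step 1: x^-=[3.2662, -0.0892]  P^-=[1.3820 -0.2428; -0.2428 0.5713]  S=[1.5911 0.0107; 0.0107 0.8044]  K=[0.8939 0.0986; -0.2179 0.6407]  nu=[-4.6814, -1.1847]  x^+=[-1.0353, 0.1720]  P^+=[0.1010 0.0104; 0.0104 0.1685]
step 2: x^-=[-1.1629, 0.3343]  P^-=[0.3537 -0.0337; -0.0337 0.4147]  S=[0.4871 -0.0089; -0.0089 0.6889]  K=[0.7393 0.0839; -0.2031 0.5876]  nu=[4.4397, -2.9252]  x^+=[1.8742, -2.2862]  P^+=[0.0837 0.0092; 0.0092 0.1546]

P_post[1,0] = 0.0092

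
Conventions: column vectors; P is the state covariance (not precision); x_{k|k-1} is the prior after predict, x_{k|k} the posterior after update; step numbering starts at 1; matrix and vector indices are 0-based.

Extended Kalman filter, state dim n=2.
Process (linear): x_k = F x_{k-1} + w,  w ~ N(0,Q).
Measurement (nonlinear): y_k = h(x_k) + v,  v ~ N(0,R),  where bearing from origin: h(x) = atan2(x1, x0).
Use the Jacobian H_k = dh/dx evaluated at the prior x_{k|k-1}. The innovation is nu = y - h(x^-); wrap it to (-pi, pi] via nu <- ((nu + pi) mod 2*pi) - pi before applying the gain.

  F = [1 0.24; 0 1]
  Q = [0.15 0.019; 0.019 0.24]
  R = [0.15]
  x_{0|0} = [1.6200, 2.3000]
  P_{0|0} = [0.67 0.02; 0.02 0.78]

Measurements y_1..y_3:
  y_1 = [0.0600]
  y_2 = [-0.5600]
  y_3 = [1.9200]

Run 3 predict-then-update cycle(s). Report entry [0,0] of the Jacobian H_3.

step 1: x^-=[2.1720, 2.3000]  P^-=[0.8745 0.2262; 0.2262 1.0200]  H_jac=[-0.2298 0.2170]  S=[0.2217]  K=[-0.6852; 0.7641]  nu=[-0.7540]  x^+=[2.6887, 1.7238]  P^+=[0.7704 0.3423; 0.3423 0.8906]
step 2: x^-=[3.1024, 1.7238]  P^-=[1.1360 0.5750; 0.5750 1.1306]  H_jac=[-0.1369 0.2463]  S=[0.2011]  K=[-0.0689; 0.9934]  nu=[-1.0672]  x^+=[3.1759, 0.6637]  P^+=[1.1351 0.5888; 0.5888 0.9321]
step 3: x^-=[3.3352, 0.6637]  P^-=[1.6214 0.8315; 0.8315 1.1721]  H_jac=[-0.0574 0.2884]  S=[0.2253]  K=[0.6513; 1.2886]  nu=[1.7236]  x^+=[4.4577, 2.8847]  P^+=[1.5258 0.6424; 0.6424 0.7980]

H_jac[0,0] = -0.0574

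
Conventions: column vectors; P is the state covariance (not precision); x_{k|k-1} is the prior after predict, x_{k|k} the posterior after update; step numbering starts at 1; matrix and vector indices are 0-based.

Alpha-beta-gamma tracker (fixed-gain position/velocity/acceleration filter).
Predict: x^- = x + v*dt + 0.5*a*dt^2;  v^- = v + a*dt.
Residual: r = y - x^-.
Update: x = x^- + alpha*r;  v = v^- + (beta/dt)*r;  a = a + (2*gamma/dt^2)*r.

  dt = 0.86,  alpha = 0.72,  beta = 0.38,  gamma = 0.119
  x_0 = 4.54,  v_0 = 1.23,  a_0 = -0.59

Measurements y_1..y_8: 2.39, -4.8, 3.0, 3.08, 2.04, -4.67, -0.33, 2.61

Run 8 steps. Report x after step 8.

step 1: x_pred=5.3796  r=-2.9896  x^+=3.2271  v^+=-0.5984  a^+=-1.5520
step 2: x_pred=2.1385  r=-6.9385  x^+=-2.8572  v^+=-4.9990  a^+=-3.7848
step 3: x_pred=-8.5560  r=11.5560  x^+=-0.2357  v^+=-3.1478  a^+=-0.0662
step 4: x_pred=-2.9673  r=6.0473  x^+=1.3868  v^+=-0.5327  a^+=1.8798
step 5: x_pred=1.6238  r=0.4162  x^+=1.9235  v^+=1.2679  a^+=2.0138
step 6: x_pred=3.7585  r=-8.4285  x^+=-2.3100  v^+=-0.7245  a^+=-0.6985
step 7: x_pred=-3.1914  r=2.8614  x^+=-1.1312  v^+=-0.0609  a^+=0.2223
step 8: x_pred=-1.1014  r=3.7114  x^+=1.5708  v^+=1.7702  a^+=1.4166

x_post = 1.5708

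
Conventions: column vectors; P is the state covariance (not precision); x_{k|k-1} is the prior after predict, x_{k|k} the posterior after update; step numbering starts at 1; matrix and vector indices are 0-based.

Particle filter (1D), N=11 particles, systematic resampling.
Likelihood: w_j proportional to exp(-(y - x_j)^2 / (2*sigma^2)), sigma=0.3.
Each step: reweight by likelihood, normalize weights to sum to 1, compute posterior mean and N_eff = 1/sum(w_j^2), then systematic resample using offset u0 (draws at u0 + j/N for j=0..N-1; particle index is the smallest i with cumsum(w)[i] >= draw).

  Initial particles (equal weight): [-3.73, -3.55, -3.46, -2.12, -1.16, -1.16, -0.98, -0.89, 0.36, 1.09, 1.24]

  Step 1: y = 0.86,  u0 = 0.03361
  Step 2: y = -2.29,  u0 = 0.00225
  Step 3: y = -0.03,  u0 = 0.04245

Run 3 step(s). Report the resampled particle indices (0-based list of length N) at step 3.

resampled_idx = [0, 1, 2, 3, 4, 5, 6, 7, 8, 9, 10]

step 1: w=[0.0000, 0.0000, 0.0000, 0.0000, 0.0000, 0.0000, 0.0000, 0.0000, 0.1728, 0.5165, 0.3107]  mean=1.0105  Neff=2.5434  idx=[8, 8, 9, 9, 9, 9, 9, 9, 10, 10, 10]
step 2: w=[0.5000, 0.5000, 0.0000, 0.0000, 0.0000, 0.0000, 0.0000, 0.0000, 0.0000, 0.0000, 0.0000]  mean=0.3600  Neff=2.0000  idx=[0, 0, 0, 0, 0, 0, 1, 1, 1, 1, 1]
step 3: w=[0.0909, 0.0909, 0.0909, 0.0909, 0.0909, 0.0909, 0.0909, 0.0909, 0.0909, 0.0909, 0.0909]  mean=0.3600  Neff=11.0000  idx=[0, 1, 2, 3, 4, 5, 6, 7, 8, 9, 10]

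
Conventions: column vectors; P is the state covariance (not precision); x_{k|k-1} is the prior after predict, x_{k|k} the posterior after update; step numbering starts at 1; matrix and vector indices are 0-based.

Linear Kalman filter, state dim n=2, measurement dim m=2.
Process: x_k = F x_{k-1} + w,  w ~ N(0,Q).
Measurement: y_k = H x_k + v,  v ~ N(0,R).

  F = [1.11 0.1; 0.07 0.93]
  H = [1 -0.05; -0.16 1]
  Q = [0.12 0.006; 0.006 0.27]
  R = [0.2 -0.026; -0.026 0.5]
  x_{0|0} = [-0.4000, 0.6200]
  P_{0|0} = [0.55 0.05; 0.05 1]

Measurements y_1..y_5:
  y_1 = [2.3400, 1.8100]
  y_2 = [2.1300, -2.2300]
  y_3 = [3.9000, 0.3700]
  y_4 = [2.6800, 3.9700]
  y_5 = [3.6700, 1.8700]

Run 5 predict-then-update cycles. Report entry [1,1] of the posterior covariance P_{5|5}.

step 1: x^-=[-0.3820, 0.5486]  P^-=[0.8188 0.1937; 0.1937 1.1441]  S=[1.0022 -0.0190; -0.0190 1.6031]  K=[0.8082 0.0487; 0.1494 0.6961]  nu=[2.7494, 1.2003]  x^+=[1.8984, 1.7948]  P^+=[0.1618 0.0292; 0.0292 0.3489]
step 2: x^-=[2.2868, 1.8020]  P^-=[0.3294 0.0814; 0.0814 0.5763]  S=[0.5227 -0.0255; -0.0255 1.0587]  K=[0.6244 0.0421; 0.1267 0.5351]  nu=[-0.0667, -3.6662]  x^+=[2.0907, -0.1682]  P^+=[0.1250 0.0248; 0.0248 0.2682]
step 3: x^-=[2.3039, -0.0101]  P^-=[0.2822 0.0665; 0.0665 0.5058]  S=[0.4769 -0.0295; -0.0295 0.9918]  K=[0.5873 0.0389; 0.1174 0.5028]  nu=[1.5956, 0.7487]  x^+=[3.2701, 0.5537]  P^+=[0.1176 0.0230; 0.0230 0.2520]
step 4: x^-=[3.6852, 0.7438]  P^-=[0.2725 0.0625; 0.0625 0.4915]  S=[0.4675 -0.0312; -0.0312 0.9785]  K=[0.5788 0.0377; 0.1142 0.4958]  nu=[-0.9680, 3.8158]  x^+=[3.2690, 2.5250]  P^+=[0.1159 0.0224; 0.0224 0.2485]
step 5: x^-=[3.8811, 2.5771]  P^-=[0.2702 0.0614; 0.0614 0.4884]  S=[0.4653 -0.0318; -0.0318 0.9757]  K=[0.5767 0.0374; 0.1132 0.4942]  nu=[-0.0822, -0.0861]  x^+=[3.8304, 2.5252]  P^+=[0.1155 0.0222; 0.0222 0.2477]

P_post[1,1] = 0.2477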